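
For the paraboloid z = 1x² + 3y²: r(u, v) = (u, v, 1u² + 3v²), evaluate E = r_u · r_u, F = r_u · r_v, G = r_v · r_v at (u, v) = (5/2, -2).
E = 26;  F = -60;  G = 145

Partials: r_u = (1, 0, 2*u), r_v = (0, 1, 6*v). As functions of (u, v):
  E = r_u · r_u = 4*u^2 + 1,
  F = r_u · r_v = 12*u*v,
  G = r_v · r_v = 36*v^2 + 1.
Evaluating at (u, v) = (5/2, -2): E = 26, F = -60, G = 145.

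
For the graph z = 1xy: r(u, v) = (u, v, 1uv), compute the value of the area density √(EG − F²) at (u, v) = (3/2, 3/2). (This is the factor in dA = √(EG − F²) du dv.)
√(EG − F²)|_{(3/2, 3/2)} = sqrt(22)/2

E = v^2 + 1, F = u*v, G = u^2 + 1, so EG − F² = u^2 + v^2 + 1. Taking the positive square root: √(EG − F²) = sqrt(u^2 + v^2 + 1). At (u, v) = (3/2, 3/2): sqrt(22)/2.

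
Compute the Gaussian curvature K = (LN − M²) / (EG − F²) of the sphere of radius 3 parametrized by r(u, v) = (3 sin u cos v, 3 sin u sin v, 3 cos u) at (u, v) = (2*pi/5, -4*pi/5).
K = 1/9

Coefficients of the first fundamental form: E = 9, F = 0, G = 9*sin(u)^2.
Coefficients of the second fundamental form: L = -3*sin(u)/Abs(sin(u)), M = 0, N = -3*sin(u)^3/Abs(sin(u)).
Assemble K = (LN − M²)/(EG − F²) = 1/9. At (u, v) = (2*pi/5, -4*pi/5): K = 1/9.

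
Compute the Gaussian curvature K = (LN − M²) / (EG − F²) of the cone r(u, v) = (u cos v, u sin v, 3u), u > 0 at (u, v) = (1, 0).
K = 0

Coefficients of the first fundamental form: E = 10, F = 0, G = u^2.
Coefficients of the second fundamental form: L = 0, M = 0, N = 3*sqrt(10)*u^2/(10*Abs(u)).
Assemble K = (LN − M²)/(EG − F²) = 0. At (u, v) = (1, 0): K = 0.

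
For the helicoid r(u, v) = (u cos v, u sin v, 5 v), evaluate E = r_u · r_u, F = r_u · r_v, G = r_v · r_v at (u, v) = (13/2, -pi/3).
E = 1;  F = 0;  G = 269/4

Partials: r_u = (cos(v), sin(v), 0), r_v = (-u*sin(v), u*cos(v), 5). As functions of (u, v):
  E = r_u · r_u = 1,
  F = r_u · r_v = 0,
  G = r_v · r_v = u^2 + 25.
Evaluating at (u, v) = (13/2, -pi/3): E = 1, F = 0, G = 269/4.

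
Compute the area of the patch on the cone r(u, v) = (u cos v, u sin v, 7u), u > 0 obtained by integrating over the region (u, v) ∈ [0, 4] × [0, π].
Area = 40*sqrt(2)*pi

Area = ∫∫ √(EG − F²) du dv with √(EG − F²) = 5*sqrt(2)*Abs(u). Integrating over [0, 4] × [0, π] gives 40*sqrt(2)*pi.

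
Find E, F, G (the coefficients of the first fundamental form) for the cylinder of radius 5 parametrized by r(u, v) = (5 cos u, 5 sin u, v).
E = 25;  F = 0;  G = 1

Compute partials: r_u = (-5*sin(u), 5*cos(u), 0), r_v = (0, 0, 1). Then
  E = r_u · r_u = 25,
  F = r_u · r_v = 0,
  G = r_v · r_v = 1.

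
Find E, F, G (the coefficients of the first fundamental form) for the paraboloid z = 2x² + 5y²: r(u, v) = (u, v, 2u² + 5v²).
E = 16*u^2 + 1;  F = 40*u*v;  G = 100*v^2 + 1

Compute partials: r_u = (1, 0, 4*u), r_v = (0, 1, 10*v). Then
  E = r_u · r_u = 16*u^2 + 1,
  F = r_u · r_v = 40*u*v,
  G = r_v · r_v = 100*v^2 + 1.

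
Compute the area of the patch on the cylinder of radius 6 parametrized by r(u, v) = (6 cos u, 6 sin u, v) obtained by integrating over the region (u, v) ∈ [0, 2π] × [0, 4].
Area = 48*pi

Area = ∫∫ √(EG − F²) du dv with √(EG − F²) = 6. Integrating over [0, 2π] × [0, 4] gives 48*pi.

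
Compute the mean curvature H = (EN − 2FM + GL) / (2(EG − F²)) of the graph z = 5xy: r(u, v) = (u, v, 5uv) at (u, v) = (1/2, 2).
H = -1000*sqrt(429)/184041

With E = 25*v^2 + 1, F = 25*u*v, G = 25*u^2 + 1, L = 0, M = 5/sqrt(25*u^2 + 25*v^2 + 1), N = 0, assemble
  H = (EN − 2FM + GL) / (2(EG − F²)) = -125*u*v/(25*u^2 + 25*v^2 + 1)^(3/2).
At (u, v) = (1/2, 2): H = -1000*sqrt(429)/184041.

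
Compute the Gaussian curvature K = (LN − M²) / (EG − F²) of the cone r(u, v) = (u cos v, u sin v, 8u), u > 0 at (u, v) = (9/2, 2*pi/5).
K = 0

Coefficients of the first fundamental form: E = 65, F = 0, G = u^2.
Coefficients of the second fundamental form: L = 0, M = 0, N = 8*sqrt(65)*u^2/(65*Abs(u)).
Assemble K = (LN − M²)/(EG − F²) = 0. At (u, v) = (9/2, 2*pi/5): K = 0.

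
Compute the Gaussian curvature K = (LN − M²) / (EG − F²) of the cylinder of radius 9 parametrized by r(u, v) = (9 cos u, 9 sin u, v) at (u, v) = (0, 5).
K = 0

Coefficients of the first fundamental form: E = 81, F = 0, G = 1.
Coefficients of the second fundamental form: L = -9, M = 0, N = 0.
Assemble K = (LN − M²)/(EG − F²) = 0. At (u, v) = (0, 5): K = 0.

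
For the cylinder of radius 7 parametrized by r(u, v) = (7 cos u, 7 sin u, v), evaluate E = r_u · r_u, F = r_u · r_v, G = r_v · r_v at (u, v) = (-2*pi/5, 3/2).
E = 49;  F = 0;  G = 1

Partials: r_u = (-7*sin(u), 7*cos(u), 0), r_v = (0, 0, 1). As functions of (u, v):
  E = r_u · r_u = 49,
  F = r_u · r_v = 0,
  G = r_v · r_v = 1.
Evaluating at (u, v) = (-2*pi/5, 3/2): E = 49, F = 0, G = 1.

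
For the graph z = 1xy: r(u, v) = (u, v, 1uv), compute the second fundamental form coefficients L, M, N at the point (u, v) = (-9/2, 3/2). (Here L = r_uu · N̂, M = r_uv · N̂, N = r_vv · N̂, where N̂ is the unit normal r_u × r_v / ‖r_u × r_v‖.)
L = 0;  M = sqrt(94)/47;  N = 0

Compute the unit normal N̂(u, v) = (-v/sqrt(u^2 + v^2 + 1), -u/sqrt(u^2 + v^2 + 1), 1/sqrt(u^2 + v^2 + 1)), and the second partials r_uu, r_uv, r_vv. Take dot products:
  L(u, v) = r_uu · N̂ = 0,
  M(u, v) = r_uv · N̂ = 1/sqrt(u^2 + v^2 + 1),
  N(u, v) = r_vv · N̂ = 0.
Evaluating at (u, v) = (-9/2, 3/2):
  L = 0, M = sqrt(94)/47, N = 0.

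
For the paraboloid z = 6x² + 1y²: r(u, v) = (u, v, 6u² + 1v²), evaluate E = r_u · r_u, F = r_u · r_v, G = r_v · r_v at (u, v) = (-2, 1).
E = 577;  F = -48;  G = 5

Partials: r_u = (1, 0, 12*u), r_v = (0, 1, 2*v). As functions of (u, v):
  E = r_u · r_u = 144*u^2 + 1,
  F = r_u · r_v = 24*u*v,
  G = r_v · r_v = 4*v^2 + 1.
Evaluating at (u, v) = (-2, 1): E = 577, F = -48, G = 5.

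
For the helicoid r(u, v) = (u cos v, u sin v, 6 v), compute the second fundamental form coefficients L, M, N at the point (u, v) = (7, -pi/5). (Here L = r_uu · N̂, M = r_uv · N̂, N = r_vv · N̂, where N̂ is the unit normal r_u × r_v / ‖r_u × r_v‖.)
L = 0;  M = -6*sqrt(85)/85;  N = 0

Compute the unit normal N̂(u, v) = (6*sin(v)/sqrt(u^2 + 36), -6*cos(v)/sqrt(u^2 + 36), u/sqrt(u^2 + 36)), and the second partials r_uu, r_uv, r_vv. Take dot products:
  L(u, v) = r_uu · N̂ = 0,
  M(u, v) = r_uv · N̂ = -6/sqrt(u^2 + 36),
  N(u, v) = r_vv · N̂ = 0.
Evaluating at (u, v) = (7, -pi/5):
  L = 0, M = -6*sqrt(85)/85, N = 0.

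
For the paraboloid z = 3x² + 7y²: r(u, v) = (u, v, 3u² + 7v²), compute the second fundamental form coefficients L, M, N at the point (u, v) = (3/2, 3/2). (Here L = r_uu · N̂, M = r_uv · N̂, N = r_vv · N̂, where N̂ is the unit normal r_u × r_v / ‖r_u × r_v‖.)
L = 6*sqrt(523)/523;  M = 0;  N = 14*sqrt(523)/523

Compute the unit normal N̂(u, v) = (-6*u/sqrt(36*u^2 + 196*v^2 + 1), -14*v/sqrt(36*u^2 + 196*v^2 + 1), 1/sqrt(36*u^2 + 196*v^2 + 1)), and the second partials r_uu, r_uv, r_vv. Take dot products:
  L(u, v) = r_uu · N̂ = 6/sqrt(36*u^2 + 196*v^2 + 1),
  M(u, v) = r_uv · N̂ = 0,
  N(u, v) = r_vv · N̂ = 14/sqrt(36*u^2 + 196*v^2 + 1).
Evaluating at (u, v) = (3/2, 3/2):
  L = 6*sqrt(523)/523, M = 0, N = 14*sqrt(523)/523.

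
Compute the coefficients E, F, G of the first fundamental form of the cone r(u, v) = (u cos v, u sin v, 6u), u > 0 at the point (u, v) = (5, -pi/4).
E = 37;  F = 0;  G = 25

Partials: r_u = (cos(v), sin(v), 6), r_v = (-u*sin(v), u*cos(v), 0). As functions of (u, v):
  E = r_u · r_u = 37,
  F = r_u · r_v = 0,
  G = r_v · r_v = u^2.
Evaluating at (u, v) = (5, -pi/4): E = 37, F = 0, G = 25.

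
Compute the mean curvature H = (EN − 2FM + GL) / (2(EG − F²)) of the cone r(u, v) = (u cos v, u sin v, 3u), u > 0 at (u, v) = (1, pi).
H = 3*sqrt(10)/20

With E = 10, F = 0, G = u^2, L = 0, M = 0, N = 3*sqrt(10)*u^2/(10*Abs(u)), assemble
  H = (EN − 2FM + GL) / (2(EG − F²)) = 3*sqrt(10)/(20*Abs(u)).
At (u, v) = (1, pi): H = 3*sqrt(10)/20.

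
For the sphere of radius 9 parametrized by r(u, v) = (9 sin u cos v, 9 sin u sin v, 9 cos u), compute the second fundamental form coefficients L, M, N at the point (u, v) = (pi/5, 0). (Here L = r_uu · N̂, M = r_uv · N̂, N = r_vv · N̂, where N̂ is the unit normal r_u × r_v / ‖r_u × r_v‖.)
L = -9;  M = 0;  N = -45/8 + 9*sqrt(5)/8

Compute the unit normal N̂(u, v) = (sin(u)^2*cos(v)/Abs(sin(u)), sin(u)^2*sin(v)/Abs(sin(u)), sin(2*u)/(2*Abs(sin(u)))), and the second partials r_uu, r_uv, r_vv. Take dot products:
  L(u, v) = r_uu · N̂ = -9*sin(u)/Abs(sin(u)),
  M(u, v) = r_uv · N̂ = 0,
  N(u, v) = r_vv · N̂ = -9*sin(u)^3/Abs(sin(u)).
Evaluating at (u, v) = (pi/5, 0):
  L = -9, M = 0, N = -45/8 + 9*sqrt(5)/8.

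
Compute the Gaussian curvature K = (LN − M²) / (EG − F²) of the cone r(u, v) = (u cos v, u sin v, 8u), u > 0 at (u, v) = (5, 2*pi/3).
K = 0

Coefficients of the first fundamental form: E = 65, F = 0, G = u^2.
Coefficients of the second fundamental form: L = 0, M = 0, N = 8*sqrt(65)*u^2/(65*Abs(u)).
Assemble K = (LN − M²)/(EG − F²) = 0. At (u, v) = (5, 2*pi/3): K = 0.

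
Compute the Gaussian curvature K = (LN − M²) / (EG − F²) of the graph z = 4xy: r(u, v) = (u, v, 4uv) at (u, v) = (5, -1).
K = -16/173889

Coefficients of the first fundamental form: E = 16*v^2 + 1, F = 16*u*v, G = 16*u^2 + 1.
Coefficients of the second fundamental form: L = 0, M = 4/sqrt(16*u^2 + 16*v^2 + 1), N = 0.
Assemble K = (LN − M²)/(EG − F²) = -16/(256*u^4 + 512*u^2*v^2 + 32*u^2 + 256*v^4 + 32*v^2 + 1). At (u, v) = (5, -1): K = -16/173889.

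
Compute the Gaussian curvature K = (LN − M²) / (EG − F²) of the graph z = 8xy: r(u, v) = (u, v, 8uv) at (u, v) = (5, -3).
K = -64/4739329

Coefficients of the first fundamental form: E = 64*v^2 + 1, F = 64*u*v, G = 64*u^2 + 1.
Coefficients of the second fundamental form: L = 0, M = 8/sqrt(64*u^2 + 64*v^2 + 1), N = 0.
Assemble K = (LN − M²)/(EG − F²) = -64/(4096*u^4 + 8192*u^2*v^2 + 128*u^2 + 4096*v^4 + 128*v^2 + 1). At (u, v) = (5, -3): K = -64/4739329.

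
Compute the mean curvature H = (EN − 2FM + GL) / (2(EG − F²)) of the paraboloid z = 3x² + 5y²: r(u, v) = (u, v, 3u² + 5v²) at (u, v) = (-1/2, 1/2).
H = 128*sqrt(35)/1225

With E = 36*u^2 + 1, F = 60*u*v, G = 100*v^2 + 1, L = 6/sqrt(36*u^2 + 100*v^2 + 1), M = 0, N = 10/sqrt(36*u^2 + 100*v^2 + 1), assemble
  H = (EN − 2FM + GL) / (2(EG − F²)) = 4*(45*u^2 + 75*v^2 + 2)/(36*u^2 + 100*v^2 + 1)^(3/2).
At (u, v) = (-1/2, 1/2): H = 128*sqrt(35)/1225.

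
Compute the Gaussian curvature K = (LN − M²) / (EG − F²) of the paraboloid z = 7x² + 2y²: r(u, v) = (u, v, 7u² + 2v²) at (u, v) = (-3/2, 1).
K = 14/52441

Coefficients of the first fundamental form: E = 196*u^2 + 1, F = 56*u*v, G = 16*v^2 + 1.
Coefficients of the second fundamental form: L = 14/sqrt(196*u^2 + 16*v^2 + 1), M = 0, N = 4/sqrt(196*u^2 + 16*v^2 + 1).
Assemble K = (LN − M²)/(EG − F²) = 56/(38416*u^4 + 6272*u^2*v^2 + 392*u^2 + 256*v^4 + 32*v^2 + 1). At (u, v) = (-3/2, 1): K = 14/52441.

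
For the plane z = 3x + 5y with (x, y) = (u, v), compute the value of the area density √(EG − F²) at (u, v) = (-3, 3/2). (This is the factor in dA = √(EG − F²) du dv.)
√(EG − F²)|_{(-3, 3/2)} = sqrt(35)

E = 10, F = 15, G = 26, so EG − F² = 35. Taking the positive square root: √(EG − F²) = sqrt(35). At (u, v) = (-3, 3/2): sqrt(35).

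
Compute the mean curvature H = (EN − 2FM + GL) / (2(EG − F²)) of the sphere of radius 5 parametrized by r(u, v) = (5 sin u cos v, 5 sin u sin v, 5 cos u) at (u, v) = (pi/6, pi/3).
H = -1/5

With E = 25, F = 0, G = 25*sin(u)^2, L = -5*sin(u)/Abs(sin(u)), M = 0, N = -5*sin(u)^3/Abs(sin(u)), assemble
  H = (EN − 2FM + GL) / (2(EG − F²)) = -sin(u)/(5*Abs(sin(u))).
At (u, v) = (pi/6, pi/3): H = -1/5.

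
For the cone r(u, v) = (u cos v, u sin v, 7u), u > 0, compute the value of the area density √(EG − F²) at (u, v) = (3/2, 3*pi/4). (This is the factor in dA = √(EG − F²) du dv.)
√(EG − F²)|_{(3/2, 3*pi/4)} = 15*sqrt(2)/2

E = 50, F = 0, G = u^2, so EG − F² = 50*u^2. Taking the positive square root: √(EG − F²) = 5*sqrt(2)*Abs(u). At (u, v) = (3/2, 3*pi/4): 15*sqrt(2)/2.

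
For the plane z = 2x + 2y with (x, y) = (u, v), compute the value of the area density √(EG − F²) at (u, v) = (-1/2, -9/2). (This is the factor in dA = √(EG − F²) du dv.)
√(EG − F²)|_{(-1/2, -9/2)} = 3

E = 5, F = 4, G = 5, so EG − F² = 9. Taking the positive square root: √(EG − F²) = 3. At (u, v) = (-1/2, -9/2): 3.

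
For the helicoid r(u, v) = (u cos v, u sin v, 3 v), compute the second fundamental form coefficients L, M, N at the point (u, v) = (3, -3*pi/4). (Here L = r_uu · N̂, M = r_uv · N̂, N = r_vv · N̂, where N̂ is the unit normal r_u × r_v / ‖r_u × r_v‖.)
L = 0;  M = -sqrt(2)/2;  N = 0

Compute the unit normal N̂(u, v) = (3*sin(v)/sqrt(u^2 + 9), -3*cos(v)/sqrt(u^2 + 9), u/sqrt(u^2 + 9)), and the second partials r_uu, r_uv, r_vv. Take dot products:
  L(u, v) = r_uu · N̂ = 0,
  M(u, v) = r_uv · N̂ = -3/sqrt(u^2 + 9),
  N(u, v) = r_vv · N̂ = 0.
Evaluating at (u, v) = (3, -3*pi/4):
  L = 0, M = -sqrt(2)/2, N = 0.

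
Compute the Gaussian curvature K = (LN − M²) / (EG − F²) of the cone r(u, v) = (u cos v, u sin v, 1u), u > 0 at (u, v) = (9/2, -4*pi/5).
K = 0

Coefficients of the first fundamental form: E = 2, F = 0, G = u^2.
Coefficients of the second fundamental form: L = 0, M = 0, N = sqrt(2)*u^2/(2*Abs(u)).
Assemble K = (LN − M²)/(EG − F²) = 0. At (u, v) = (9/2, -4*pi/5): K = 0.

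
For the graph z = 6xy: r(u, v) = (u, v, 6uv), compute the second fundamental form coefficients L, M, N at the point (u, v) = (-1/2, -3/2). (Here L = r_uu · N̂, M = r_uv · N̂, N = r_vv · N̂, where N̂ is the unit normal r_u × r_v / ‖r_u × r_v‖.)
L = 0;  M = 6*sqrt(91)/91;  N = 0

Compute the unit normal N̂(u, v) = (-6*v/sqrt(36*u^2 + 36*v^2 + 1), -6*u/sqrt(36*u^2 + 36*v^2 + 1), 1/sqrt(36*u^2 + 36*v^2 + 1)), and the second partials r_uu, r_uv, r_vv. Take dot products:
  L(u, v) = r_uu · N̂ = 0,
  M(u, v) = r_uv · N̂ = 6/sqrt(36*u^2 + 36*v^2 + 1),
  N(u, v) = r_vv · N̂ = 0.
Evaluating at (u, v) = (-1/2, -3/2):
  L = 0, M = 6*sqrt(91)/91, N = 0.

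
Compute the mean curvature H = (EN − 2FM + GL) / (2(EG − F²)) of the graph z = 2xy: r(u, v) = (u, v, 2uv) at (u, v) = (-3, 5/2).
H = 15*sqrt(62)/961

With E = 4*v^2 + 1, F = 4*u*v, G = 4*u^2 + 1, L = 0, M = 2/sqrt(4*u^2 + 4*v^2 + 1), N = 0, assemble
  H = (EN − 2FM + GL) / (2(EG − F²)) = -8*u*v/(4*u^2 + 4*v^2 + 1)^(3/2).
At (u, v) = (-3, 5/2): H = 15*sqrt(62)/961.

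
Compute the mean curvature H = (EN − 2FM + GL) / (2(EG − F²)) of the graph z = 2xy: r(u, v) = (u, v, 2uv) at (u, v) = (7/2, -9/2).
H = 126*sqrt(131)/17161

With E = 4*v^2 + 1, F = 4*u*v, G = 4*u^2 + 1, L = 0, M = 2/sqrt(4*u^2 + 4*v^2 + 1), N = 0, assemble
  H = (EN − 2FM + GL) / (2(EG − F²)) = -8*u*v/(4*u^2 + 4*v^2 + 1)^(3/2).
At (u, v) = (7/2, -9/2): H = 126*sqrt(131)/17161.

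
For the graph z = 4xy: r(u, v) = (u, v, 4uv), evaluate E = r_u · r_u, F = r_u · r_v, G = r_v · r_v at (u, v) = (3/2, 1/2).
E = 5;  F = 12;  G = 37

Partials: r_u = (1, 0, 4*v), r_v = (0, 1, 4*u). As functions of (u, v):
  E = r_u · r_u = 16*v^2 + 1,
  F = r_u · r_v = 16*u*v,
  G = r_v · r_v = 16*u^2 + 1.
Evaluating at (u, v) = (3/2, 1/2): E = 5, F = 12, G = 37.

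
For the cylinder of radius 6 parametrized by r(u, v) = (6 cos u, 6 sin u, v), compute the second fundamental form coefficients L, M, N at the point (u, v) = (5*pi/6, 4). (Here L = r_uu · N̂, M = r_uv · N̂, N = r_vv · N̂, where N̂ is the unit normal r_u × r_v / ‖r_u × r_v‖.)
L = -6;  M = 0;  N = 0

Compute the unit normal N̂(u, v) = (cos(u), sin(u), 0), and the second partials r_uu, r_uv, r_vv. Take dot products:
  L(u, v) = r_uu · N̂ = -6,
  M(u, v) = r_uv · N̂ = 0,
  N(u, v) = r_vv · N̂ = 0.
Evaluating at (u, v) = (5*pi/6, 4):
  L = -6, M = 0, N = 0.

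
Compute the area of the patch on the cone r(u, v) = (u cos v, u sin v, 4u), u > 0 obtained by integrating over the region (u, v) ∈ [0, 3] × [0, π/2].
Area = 9*sqrt(17)*pi/4

Area = ∫∫ √(EG − F²) du dv with √(EG − F²) = sqrt(17)*Abs(u). Integrating over [0, 3] × [0, π/2] gives 9*sqrt(17)*pi/4.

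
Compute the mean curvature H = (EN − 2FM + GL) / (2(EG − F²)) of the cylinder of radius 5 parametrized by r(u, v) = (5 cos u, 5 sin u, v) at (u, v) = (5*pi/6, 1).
H = -1/10

With E = 25, F = 0, G = 1, L = -5, M = 0, N = 0, assemble
  H = (EN − 2FM + GL) / (2(EG − F²)) = -1/10.
At (u, v) = (5*pi/6, 1): H = -1/10.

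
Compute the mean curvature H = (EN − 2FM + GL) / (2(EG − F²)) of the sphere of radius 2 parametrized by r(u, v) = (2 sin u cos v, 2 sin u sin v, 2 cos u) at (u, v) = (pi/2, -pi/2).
H = -1/2

With E = 4, F = 0, G = 4*sin(u)^2, L = -2*sin(u)/Abs(sin(u)), M = 0, N = -2*sin(u)^3/Abs(sin(u)), assemble
  H = (EN − 2FM + GL) / (2(EG − F²)) = -sin(u)/(2*Abs(sin(u))).
At (u, v) = (pi/2, -pi/2): H = -1/2.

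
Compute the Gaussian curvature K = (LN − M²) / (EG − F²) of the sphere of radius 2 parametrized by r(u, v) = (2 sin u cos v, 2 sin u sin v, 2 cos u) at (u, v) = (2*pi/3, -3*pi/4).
K = 1/4

Coefficients of the first fundamental form: E = 4, F = 0, G = 4*sin(u)^2.
Coefficients of the second fundamental form: L = -2*sin(u)/Abs(sin(u)), M = 0, N = -2*sin(u)^3/Abs(sin(u)).
Assemble K = (LN − M²)/(EG − F²) = 1/4. At (u, v) = (2*pi/3, -3*pi/4): K = 1/4.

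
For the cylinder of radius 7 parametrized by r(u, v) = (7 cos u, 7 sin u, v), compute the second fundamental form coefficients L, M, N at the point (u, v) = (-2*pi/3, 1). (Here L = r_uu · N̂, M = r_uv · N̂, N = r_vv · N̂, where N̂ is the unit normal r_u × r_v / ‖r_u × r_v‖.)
L = -7;  M = 0;  N = 0

Compute the unit normal N̂(u, v) = (cos(u), sin(u), 0), and the second partials r_uu, r_uv, r_vv. Take dot products:
  L(u, v) = r_uu · N̂ = -7,
  M(u, v) = r_uv · N̂ = 0,
  N(u, v) = r_vv · N̂ = 0.
Evaluating at (u, v) = (-2*pi/3, 1):
  L = -7, M = 0, N = 0.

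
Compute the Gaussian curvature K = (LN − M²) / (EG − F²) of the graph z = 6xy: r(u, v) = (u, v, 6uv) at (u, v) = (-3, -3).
K = -36/421201

Coefficients of the first fundamental form: E = 36*v^2 + 1, F = 36*u*v, G = 36*u^2 + 1.
Coefficients of the second fundamental form: L = 0, M = 6/sqrt(36*u^2 + 36*v^2 + 1), N = 0.
Assemble K = (LN − M²)/(EG − F²) = -36/(1296*u^4 + 2592*u^2*v^2 + 72*u^2 + 1296*v^4 + 72*v^2 + 1). At (u, v) = (-3, -3): K = -36/421201.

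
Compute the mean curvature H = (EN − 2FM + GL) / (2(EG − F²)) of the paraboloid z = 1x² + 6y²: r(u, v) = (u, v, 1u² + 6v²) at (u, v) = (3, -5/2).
H = 1123*sqrt(937)/877969

With E = 4*u^2 + 1, F = 24*u*v, G = 144*v^2 + 1, L = 2/sqrt(4*u^2 + 144*v^2 + 1), M = 0, N = 12/sqrt(4*u^2 + 144*v^2 + 1), assemble
  H = (EN − 2FM + GL) / (2(EG − F²)) = (24*u^2 + 144*v^2 + 7)/(4*u^2 + 144*v^2 + 1)^(3/2).
At (u, v) = (3, -5/2): H = 1123*sqrt(937)/877969.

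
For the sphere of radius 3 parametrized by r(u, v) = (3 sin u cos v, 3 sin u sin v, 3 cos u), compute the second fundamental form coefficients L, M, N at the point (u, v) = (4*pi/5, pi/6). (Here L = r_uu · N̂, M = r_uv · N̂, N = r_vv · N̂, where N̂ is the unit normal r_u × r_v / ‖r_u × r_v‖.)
L = -3;  M = 0;  N = -15/8 + 3*sqrt(5)/8

Compute the unit normal N̂(u, v) = (sin(u)^2*cos(v)/Abs(sin(u)), sin(u)^2*sin(v)/Abs(sin(u)), sin(2*u)/(2*Abs(sin(u)))), and the second partials r_uu, r_uv, r_vv. Take dot products:
  L(u, v) = r_uu · N̂ = -3*sin(u)/Abs(sin(u)),
  M(u, v) = r_uv · N̂ = 0,
  N(u, v) = r_vv · N̂ = -3*sin(u)^3/Abs(sin(u)).
Evaluating at (u, v) = (4*pi/5, pi/6):
  L = -3, M = 0, N = -15/8 + 3*sqrt(5)/8.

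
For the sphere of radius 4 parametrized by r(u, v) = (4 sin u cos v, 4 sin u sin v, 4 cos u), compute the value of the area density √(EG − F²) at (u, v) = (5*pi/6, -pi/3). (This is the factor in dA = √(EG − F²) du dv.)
√(EG − F²)|_{(5*pi/6, -pi/3)} = 8

E = 16, F = 0, G = 16*sin(u)^2, so EG − F² = 256*sin(u)^2. Taking the positive square root: √(EG − F²) = 16*Abs(sin(u)). At (u, v) = (5*pi/6, -pi/3): 8.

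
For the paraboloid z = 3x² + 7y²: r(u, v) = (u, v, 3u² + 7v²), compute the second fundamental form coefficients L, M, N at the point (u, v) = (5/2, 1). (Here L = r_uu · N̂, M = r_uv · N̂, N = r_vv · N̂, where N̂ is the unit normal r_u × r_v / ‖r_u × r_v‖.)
L = 3*sqrt(422)/211;  M = 0;  N = 7*sqrt(422)/211

Compute the unit normal N̂(u, v) = (-6*u/sqrt(36*u^2 + 196*v^2 + 1), -14*v/sqrt(36*u^2 + 196*v^2 + 1), 1/sqrt(36*u^2 + 196*v^2 + 1)), and the second partials r_uu, r_uv, r_vv. Take dot products:
  L(u, v) = r_uu · N̂ = 6/sqrt(36*u^2 + 196*v^2 + 1),
  M(u, v) = r_uv · N̂ = 0,
  N(u, v) = r_vv · N̂ = 14/sqrt(36*u^2 + 196*v^2 + 1).
Evaluating at (u, v) = (5/2, 1):
  L = 3*sqrt(422)/211, M = 0, N = 7*sqrt(422)/211.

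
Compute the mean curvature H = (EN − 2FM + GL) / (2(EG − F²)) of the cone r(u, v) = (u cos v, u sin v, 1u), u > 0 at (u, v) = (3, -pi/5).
H = sqrt(2)/12

With E = 2, F = 0, G = u^2, L = 0, M = 0, N = sqrt(2)*u^2/(2*Abs(u)), assemble
  H = (EN − 2FM + GL) / (2(EG − F²)) = sqrt(2)/(4*Abs(u)).
At (u, v) = (3, -pi/5): H = sqrt(2)/12.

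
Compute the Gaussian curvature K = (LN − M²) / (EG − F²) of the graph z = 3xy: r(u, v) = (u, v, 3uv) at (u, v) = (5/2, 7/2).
K = -36/112225

Coefficients of the first fundamental form: E = 9*v^2 + 1, F = 9*u*v, G = 9*u^2 + 1.
Coefficients of the second fundamental form: L = 0, M = 3/sqrt(9*u^2 + 9*v^2 + 1), N = 0.
Assemble K = (LN − M²)/(EG − F²) = -9/(81*u^4 + 162*u^2*v^2 + 18*u^2 + 81*v^4 + 18*v^2 + 1). At (u, v) = (5/2, 7/2): K = -36/112225.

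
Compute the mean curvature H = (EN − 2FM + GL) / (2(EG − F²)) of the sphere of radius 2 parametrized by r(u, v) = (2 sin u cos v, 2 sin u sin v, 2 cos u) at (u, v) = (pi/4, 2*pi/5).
H = -1/2

With E = 4, F = 0, G = 4*sin(u)^2, L = -2*sin(u)/Abs(sin(u)), M = 0, N = -2*sin(u)^3/Abs(sin(u)), assemble
  H = (EN − 2FM + GL) / (2(EG − F²)) = -sin(u)/(2*Abs(sin(u))).
At (u, v) = (pi/4, 2*pi/5): H = -1/2.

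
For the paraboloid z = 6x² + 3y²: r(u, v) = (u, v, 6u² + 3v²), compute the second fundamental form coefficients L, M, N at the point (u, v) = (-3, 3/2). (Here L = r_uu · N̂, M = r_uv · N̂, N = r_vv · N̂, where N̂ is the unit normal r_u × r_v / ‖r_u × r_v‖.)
L = 6*sqrt(1378)/689;  M = 0;  N = 3*sqrt(1378)/689

Compute the unit normal N̂(u, v) = (-12*u/sqrt(144*u^2 + 36*v^2 + 1), -6*v/sqrt(144*u^2 + 36*v^2 + 1), 1/sqrt(144*u^2 + 36*v^2 + 1)), and the second partials r_uu, r_uv, r_vv. Take dot products:
  L(u, v) = r_uu · N̂ = 12/sqrt(144*u^2 + 36*v^2 + 1),
  M(u, v) = r_uv · N̂ = 0,
  N(u, v) = r_vv · N̂ = 6/sqrt(144*u^2 + 36*v^2 + 1).
Evaluating at (u, v) = (-3, 3/2):
  L = 6*sqrt(1378)/689, M = 0, N = 3*sqrt(1378)/689.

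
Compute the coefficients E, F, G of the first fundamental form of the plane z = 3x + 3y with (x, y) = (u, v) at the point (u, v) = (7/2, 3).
E = 10;  F = 9;  G = 10

Partials: r_u = (1, 0, 3), r_v = (0, 1, 3). As functions of (u, v):
  E = r_u · r_u = 10,
  F = r_u · r_v = 9,
  G = r_v · r_v = 10.
Evaluating at (u, v) = (7/2, 3): E = 10, F = 9, G = 10.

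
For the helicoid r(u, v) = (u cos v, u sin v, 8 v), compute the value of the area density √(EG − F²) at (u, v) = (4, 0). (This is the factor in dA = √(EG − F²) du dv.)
√(EG − F²)|_{(4, 0)} = 4*sqrt(5)

E = 1, F = 0, G = u^2 + 64, so EG − F² = u^2 + 64. Taking the positive square root: √(EG − F²) = sqrt(u^2 + 64). At (u, v) = (4, 0): 4*sqrt(5).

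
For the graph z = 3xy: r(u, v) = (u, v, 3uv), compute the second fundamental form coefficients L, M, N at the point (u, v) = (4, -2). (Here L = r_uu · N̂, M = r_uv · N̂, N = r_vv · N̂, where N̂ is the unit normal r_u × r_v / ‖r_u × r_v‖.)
L = 0;  M = 3*sqrt(181)/181;  N = 0

Compute the unit normal N̂(u, v) = (-3*v/sqrt(9*u^2 + 9*v^2 + 1), -3*u/sqrt(9*u^2 + 9*v^2 + 1), 1/sqrt(9*u^2 + 9*v^2 + 1)), and the second partials r_uu, r_uv, r_vv. Take dot products:
  L(u, v) = r_uu · N̂ = 0,
  M(u, v) = r_uv · N̂ = 3/sqrt(9*u^2 + 9*v^2 + 1),
  N(u, v) = r_vv · N̂ = 0.
Evaluating at (u, v) = (4, -2):
  L = 0, M = 3*sqrt(181)/181, N = 0.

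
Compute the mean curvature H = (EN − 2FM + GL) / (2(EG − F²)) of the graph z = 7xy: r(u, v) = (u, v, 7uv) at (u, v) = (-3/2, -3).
H = -12348/103823

With E = 49*v^2 + 1, F = 49*u*v, G = 49*u^2 + 1, L = 0, M = 7/sqrt(49*u^2 + 49*v^2 + 1), N = 0, assemble
  H = (EN − 2FM + GL) / (2(EG − F²)) = -343*u*v/(49*u^2 + 49*v^2 + 1)^(3/2).
At (u, v) = (-3/2, -3): H = -12348/103823.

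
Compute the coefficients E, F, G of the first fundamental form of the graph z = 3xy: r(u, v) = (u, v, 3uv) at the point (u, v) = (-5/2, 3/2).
E = 85/4;  F = -135/4;  G = 229/4

Partials: r_u = (1, 0, 3*v), r_v = (0, 1, 3*u). As functions of (u, v):
  E = r_u · r_u = 9*v^2 + 1,
  F = r_u · r_v = 9*u*v,
  G = r_v · r_v = 9*u^2 + 1.
Evaluating at (u, v) = (-5/2, 3/2): E = 85/4, F = -135/4, G = 229/4.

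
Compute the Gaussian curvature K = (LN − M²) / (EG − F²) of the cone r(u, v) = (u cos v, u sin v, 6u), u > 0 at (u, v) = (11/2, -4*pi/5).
K = 0

Coefficients of the first fundamental form: E = 37, F = 0, G = u^2.
Coefficients of the second fundamental form: L = 0, M = 0, N = 6*sqrt(37)*u^2/(37*Abs(u)).
Assemble K = (LN − M²)/(EG − F²) = 0. At (u, v) = (11/2, -4*pi/5): K = 0.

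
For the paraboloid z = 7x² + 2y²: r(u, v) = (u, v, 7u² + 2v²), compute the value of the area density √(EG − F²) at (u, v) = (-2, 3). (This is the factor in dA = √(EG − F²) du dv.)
√(EG − F²)|_{(-2, 3)} = sqrt(929)

E = 196*u^2 + 1, F = 56*u*v, G = 16*v^2 + 1, so EG − F² = 196*u^2 + 16*v^2 + 1. Taking the positive square root: √(EG − F²) = sqrt(196*u^2 + 16*v^2 + 1). At (u, v) = (-2, 3): sqrt(929).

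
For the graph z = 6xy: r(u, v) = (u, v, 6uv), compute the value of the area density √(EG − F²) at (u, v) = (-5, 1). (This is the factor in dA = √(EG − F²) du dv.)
√(EG − F²)|_{(-5, 1)} = sqrt(937)

E = 36*v^2 + 1, F = 36*u*v, G = 36*u^2 + 1, so EG − F² = 36*u^2 + 36*v^2 + 1. Taking the positive square root: √(EG − F²) = sqrt(36*u^2 + 36*v^2 + 1). At (u, v) = (-5, 1): sqrt(937).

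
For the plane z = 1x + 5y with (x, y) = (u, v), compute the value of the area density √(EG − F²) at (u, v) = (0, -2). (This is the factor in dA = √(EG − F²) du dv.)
√(EG − F²)|_{(0, -2)} = 3*sqrt(3)

E = 2, F = 5, G = 26, so EG − F² = 27. Taking the positive square root: √(EG − F²) = 3*sqrt(3). At (u, v) = (0, -2): 3*sqrt(3).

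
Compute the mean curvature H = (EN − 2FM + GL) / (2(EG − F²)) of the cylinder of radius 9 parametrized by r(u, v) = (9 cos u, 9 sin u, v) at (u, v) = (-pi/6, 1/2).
H = -1/18

With E = 81, F = 0, G = 1, L = -9, M = 0, N = 0, assemble
  H = (EN − 2FM + GL) / (2(EG − F²)) = -1/18.
At (u, v) = (-pi/6, 1/2): H = -1/18.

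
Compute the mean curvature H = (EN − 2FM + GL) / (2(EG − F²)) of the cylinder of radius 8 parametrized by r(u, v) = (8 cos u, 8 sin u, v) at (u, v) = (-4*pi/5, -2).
H = -1/16

With E = 64, F = 0, G = 1, L = -8, M = 0, N = 0, assemble
  H = (EN − 2FM + GL) / (2(EG − F²)) = -1/16.
At (u, v) = (-4*pi/5, -2): H = -1/16.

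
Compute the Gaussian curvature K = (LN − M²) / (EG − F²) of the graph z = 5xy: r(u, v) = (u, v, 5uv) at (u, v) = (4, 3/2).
K = -400/3345241

Coefficients of the first fundamental form: E = 25*v^2 + 1, F = 25*u*v, G = 25*u^2 + 1.
Coefficients of the second fundamental form: L = 0, M = 5/sqrt(25*u^2 + 25*v^2 + 1), N = 0.
Assemble K = (LN − M²)/(EG − F²) = -25/(625*u^4 + 1250*u^2*v^2 + 50*u^2 + 625*v^4 + 50*v^2 + 1). At (u, v) = (4, 3/2): K = -400/3345241.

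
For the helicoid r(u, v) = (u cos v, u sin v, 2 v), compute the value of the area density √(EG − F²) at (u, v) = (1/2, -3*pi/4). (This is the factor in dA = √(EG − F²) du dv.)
√(EG − F²)|_{(1/2, -3*pi/4)} = sqrt(17)/2

E = 1, F = 0, G = u^2 + 4, so EG − F² = u^2 + 4. Taking the positive square root: √(EG − F²) = sqrt(u^2 + 4). At (u, v) = (1/2, -3*pi/4): sqrt(17)/2.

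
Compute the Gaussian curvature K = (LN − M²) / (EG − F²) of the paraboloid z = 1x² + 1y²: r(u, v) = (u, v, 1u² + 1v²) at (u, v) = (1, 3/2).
K = 1/49

Coefficients of the first fundamental form: E = 4*u^2 + 1, F = 4*u*v, G = 4*v^2 + 1.
Coefficients of the second fundamental form: L = 2/sqrt(4*u^2 + 4*v^2 + 1), M = 0, N = 2/sqrt(4*u^2 + 4*v^2 + 1).
Assemble K = (LN − M²)/(EG − F²) = 4/(16*u^4 + 32*u^2*v^2 + 8*u^2 + 16*v^4 + 8*v^2 + 1). At (u, v) = (1, 3/2): K = 1/49.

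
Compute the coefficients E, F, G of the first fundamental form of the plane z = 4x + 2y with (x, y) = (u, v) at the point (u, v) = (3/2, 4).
E = 17;  F = 8;  G = 5

Partials: r_u = (1, 0, 4), r_v = (0, 1, 2). As functions of (u, v):
  E = r_u · r_u = 17,
  F = r_u · r_v = 8,
  G = r_v · r_v = 5.
Evaluating at (u, v) = (3/2, 4): E = 17, F = 8, G = 5.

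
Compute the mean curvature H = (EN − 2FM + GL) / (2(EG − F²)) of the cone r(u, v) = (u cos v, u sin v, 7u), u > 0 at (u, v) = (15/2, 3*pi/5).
H = 7*sqrt(2)/150

With E = 50, F = 0, G = u^2, L = 0, M = 0, N = 7*sqrt(2)*u^2/(10*Abs(u)), assemble
  H = (EN − 2FM + GL) / (2(EG − F²)) = 7*sqrt(2)/(20*Abs(u)).
At (u, v) = (15/2, 3*pi/5): H = 7*sqrt(2)/150.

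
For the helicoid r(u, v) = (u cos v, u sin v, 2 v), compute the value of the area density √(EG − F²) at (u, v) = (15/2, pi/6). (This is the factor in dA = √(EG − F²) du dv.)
√(EG − F²)|_{(15/2, pi/6)} = sqrt(241)/2

E = 1, F = 0, G = u^2 + 4, so EG − F² = u^2 + 4. Taking the positive square root: √(EG − F²) = sqrt(u^2 + 4). At (u, v) = (15/2, pi/6): sqrt(241)/2.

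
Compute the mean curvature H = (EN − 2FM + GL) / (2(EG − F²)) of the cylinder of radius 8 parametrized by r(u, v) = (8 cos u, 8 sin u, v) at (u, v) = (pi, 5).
H = -1/16

With E = 64, F = 0, G = 1, L = -8, M = 0, N = 0, assemble
  H = (EN − 2FM + GL) / (2(EG − F²)) = -1/16.
At (u, v) = (pi, 5): H = -1/16.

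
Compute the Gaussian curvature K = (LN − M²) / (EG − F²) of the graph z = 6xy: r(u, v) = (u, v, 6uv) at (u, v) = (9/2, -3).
K = -9/277729

Coefficients of the first fundamental form: E = 36*v^2 + 1, F = 36*u*v, G = 36*u^2 + 1.
Coefficients of the second fundamental form: L = 0, M = 6/sqrt(36*u^2 + 36*v^2 + 1), N = 0.
Assemble K = (LN − M²)/(EG − F²) = -36/(1296*u^4 + 2592*u^2*v^2 + 72*u^2 + 1296*v^4 + 72*v^2 + 1). At (u, v) = (9/2, -3): K = -9/277729.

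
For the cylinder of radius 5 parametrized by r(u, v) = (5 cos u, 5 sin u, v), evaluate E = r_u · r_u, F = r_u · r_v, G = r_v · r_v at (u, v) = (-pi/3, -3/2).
E = 25;  F = 0;  G = 1

Partials: r_u = (-5*sin(u), 5*cos(u), 0), r_v = (0, 0, 1). As functions of (u, v):
  E = r_u · r_u = 25,
  F = r_u · r_v = 0,
  G = r_v · r_v = 1.
Evaluating at (u, v) = (-pi/3, -3/2): E = 25, F = 0, G = 1.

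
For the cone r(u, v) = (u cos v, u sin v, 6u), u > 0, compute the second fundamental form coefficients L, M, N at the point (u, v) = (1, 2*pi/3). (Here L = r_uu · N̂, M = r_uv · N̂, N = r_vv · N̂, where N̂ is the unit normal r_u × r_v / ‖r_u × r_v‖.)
L = 0;  M = 0;  N = 6*sqrt(37)/37

Compute the unit normal N̂(u, v) = (-6*sqrt(37)*u*cos(v)/(37*Abs(u)), -6*sqrt(37)*u*sin(v)/(37*Abs(u)), sqrt(37)*u/(37*Abs(u))), and the second partials r_uu, r_uv, r_vv. Take dot products:
  L(u, v) = r_uu · N̂ = 0,
  M(u, v) = r_uv · N̂ = 0,
  N(u, v) = r_vv · N̂ = 6*sqrt(37)*u^2/(37*Abs(u)).
Evaluating at (u, v) = (1, 2*pi/3):
  L = 0, M = 0, N = 6*sqrt(37)/37.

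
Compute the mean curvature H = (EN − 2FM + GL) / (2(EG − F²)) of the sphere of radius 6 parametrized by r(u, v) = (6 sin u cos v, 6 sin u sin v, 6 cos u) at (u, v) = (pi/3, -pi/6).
H = -1/6

With E = 36, F = 0, G = 36*sin(u)^2, L = -6*sin(u)/Abs(sin(u)), M = 0, N = -6*sin(u)^3/Abs(sin(u)), assemble
  H = (EN − 2FM + GL) / (2(EG − F²)) = -sin(u)/(6*Abs(sin(u))).
At (u, v) = (pi/3, -pi/6): H = -1/6.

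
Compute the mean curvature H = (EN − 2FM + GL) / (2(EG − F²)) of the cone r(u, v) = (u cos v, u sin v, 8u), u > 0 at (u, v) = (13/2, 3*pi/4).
H = 8*sqrt(65)/845

With E = 65, F = 0, G = u^2, L = 0, M = 0, N = 8*sqrt(65)*u^2/(65*Abs(u)), assemble
  H = (EN − 2FM + GL) / (2(EG − F²)) = 4*sqrt(65)/(65*Abs(u)).
At (u, v) = (13/2, 3*pi/4): H = 8*sqrt(65)/845.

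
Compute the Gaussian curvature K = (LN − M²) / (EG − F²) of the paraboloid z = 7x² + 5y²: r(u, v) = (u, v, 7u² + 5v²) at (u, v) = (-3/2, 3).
K = 35/450241

Coefficients of the first fundamental form: E = 196*u^2 + 1, F = 140*u*v, G = 100*v^2 + 1.
Coefficients of the second fundamental form: L = 14/sqrt(196*u^2 + 100*v^2 + 1), M = 0, N = 10/sqrt(196*u^2 + 100*v^2 + 1).
Assemble K = (LN − M²)/(EG − F²) = 140/(38416*u^4 + 39200*u^2*v^2 + 392*u^2 + 10000*v^4 + 200*v^2 + 1). At (u, v) = (-3/2, 3): K = 35/450241.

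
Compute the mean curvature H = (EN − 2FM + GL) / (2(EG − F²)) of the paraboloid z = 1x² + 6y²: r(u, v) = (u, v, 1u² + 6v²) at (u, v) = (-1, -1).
H = 175*sqrt(149)/22201

With E = 4*u^2 + 1, F = 24*u*v, G = 144*v^2 + 1, L = 2/sqrt(4*u^2 + 144*v^2 + 1), M = 0, N = 12/sqrt(4*u^2 + 144*v^2 + 1), assemble
  H = (EN − 2FM + GL) / (2(EG − F²)) = (24*u^2 + 144*v^2 + 7)/(4*u^2 + 144*v^2 + 1)^(3/2).
At (u, v) = (-1, -1): H = 175*sqrt(149)/22201.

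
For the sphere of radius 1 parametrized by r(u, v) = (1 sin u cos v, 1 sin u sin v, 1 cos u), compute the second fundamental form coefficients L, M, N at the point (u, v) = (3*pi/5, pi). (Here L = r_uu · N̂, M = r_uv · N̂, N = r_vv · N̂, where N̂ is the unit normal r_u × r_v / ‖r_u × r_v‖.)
L = -1;  M = 0;  N = -5/8 - sqrt(5)/8

Compute the unit normal N̂(u, v) = (sin(u)^2*cos(v)/Abs(sin(u)), sin(u)^2*sin(v)/Abs(sin(u)), sin(2*u)/(2*Abs(sin(u)))), and the second partials r_uu, r_uv, r_vv. Take dot products:
  L(u, v) = r_uu · N̂ = -sin(u)/Abs(sin(u)),
  M(u, v) = r_uv · N̂ = 0,
  N(u, v) = r_vv · N̂ = -sin(u)^3/Abs(sin(u)).
Evaluating at (u, v) = (3*pi/5, pi):
  L = -1, M = 0, N = -5/8 - sqrt(5)/8.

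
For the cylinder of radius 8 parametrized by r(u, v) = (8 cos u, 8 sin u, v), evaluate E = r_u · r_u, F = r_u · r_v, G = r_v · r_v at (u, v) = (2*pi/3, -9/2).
E = 64;  F = 0;  G = 1

Partials: r_u = (-8*sin(u), 8*cos(u), 0), r_v = (0, 0, 1). As functions of (u, v):
  E = r_u · r_u = 64,
  F = r_u · r_v = 0,
  G = r_v · r_v = 1.
Evaluating at (u, v) = (2*pi/3, -9/2): E = 64, F = 0, G = 1.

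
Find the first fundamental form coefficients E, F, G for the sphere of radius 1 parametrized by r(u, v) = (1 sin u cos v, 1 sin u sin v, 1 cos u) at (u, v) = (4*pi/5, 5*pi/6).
E = 1;  F = 0;  G = 5/8 - sqrt(5)/8

Partials: r_u = (cos(u)*cos(v), sin(v)*cos(u), -sin(u)), r_v = (-sin(u)*sin(v), sin(u)*cos(v), 0). As functions of (u, v):
  E = r_u · r_u = 1,
  F = r_u · r_v = 0,
  G = r_v · r_v = sin(u)^2.
Evaluating at (u, v) = (4*pi/5, 5*pi/6): E = 1, F = 0, G = 5/8 - sqrt(5)/8.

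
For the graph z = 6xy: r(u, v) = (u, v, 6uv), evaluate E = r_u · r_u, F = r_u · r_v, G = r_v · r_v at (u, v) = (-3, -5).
E = 901;  F = 540;  G = 325

Partials: r_u = (1, 0, 6*v), r_v = (0, 1, 6*u). As functions of (u, v):
  E = r_u · r_u = 36*v^2 + 1,
  F = r_u · r_v = 36*u*v,
  G = r_v · r_v = 36*u^2 + 1.
Evaluating at (u, v) = (-3, -5): E = 901, F = 540, G = 325.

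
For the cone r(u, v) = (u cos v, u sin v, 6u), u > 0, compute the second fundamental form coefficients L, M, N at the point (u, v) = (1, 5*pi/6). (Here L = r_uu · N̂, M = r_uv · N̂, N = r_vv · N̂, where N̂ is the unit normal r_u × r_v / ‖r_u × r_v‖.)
L = 0;  M = 0;  N = 6*sqrt(37)/37

Compute the unit normal N̂(u, v) = (-6*sqrt(37)*u*cos(v)/(37*Abs(u)), -6*sqrt(37)*u*sin(v)/(37*Abs(u)), sqrt(37)*u/(37*Abs(u))), and the second partials r_uu, r_uv, r_vv. Take dot products:
  L(u, v) = r_uu · N̂ = 0,
  M(u, v) = r_uv · N̂ = 0,
  N(u, v) = r_vv · N̂ = 6*sqrt(37)*u^2/(37*Abs(u)).
Evaluating at (u, v) = (1, 5*pi/6):
  L = 0, M = 0, N = 6*sqrt(37)/37.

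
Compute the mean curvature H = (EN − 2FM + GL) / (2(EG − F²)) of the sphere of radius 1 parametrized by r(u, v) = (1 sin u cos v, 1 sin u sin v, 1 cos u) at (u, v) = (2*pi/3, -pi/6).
H = -1

With E = 1, F = 0, G = sin(u)^2, L = -sin(u)/Abs(sin(u)), M = 0, N = -sin(u)^3/Abs(sin(u)), assemble
  H = (EN − 2FM + GL) / (2(EG − F²)) = -sin(u)/Abs(sin(u)).
At (u, v) = (2*pi/3, -pi/6): H = -1.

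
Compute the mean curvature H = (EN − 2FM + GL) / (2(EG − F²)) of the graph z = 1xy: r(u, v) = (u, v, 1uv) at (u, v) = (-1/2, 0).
H = 0

With E = v^2 + 1, F = u*v, G = u^2 + 1, L = 0, M = 1/sqrt(u^2 + v^2 + 1), N = 0, assemble
  H = (EN − 2FM + GL) / (2(EG − F²)) = -u*v/(u^2 + v^2 + 1)^(3/2).
At (u, v) = (-1/2, 0): H = 0.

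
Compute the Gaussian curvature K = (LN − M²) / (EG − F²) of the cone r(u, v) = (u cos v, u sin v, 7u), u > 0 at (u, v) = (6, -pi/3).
K = 0

Coefficients of the first fundamental form: E = 50, F = 0, G = u^2.
Coefficients of the second fundamental form: L = 0, M = 0, N = 7*sqrt(2)*u^2/(10*Abs(u)).
Assemble K = (LN − M²)/(EG − F²) = 0. At (u, v) = (6, -pi/3): K = 0.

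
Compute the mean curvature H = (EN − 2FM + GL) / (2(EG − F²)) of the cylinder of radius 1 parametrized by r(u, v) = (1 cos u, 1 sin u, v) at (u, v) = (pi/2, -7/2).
H = -1/2

With E = 1, F = 0, G = 1, L = -1, M = 0, N = 0, assemble
  H = (EN − 2FM + GL) / (2(EG − F²)) = -1/2.
At (u, v) = (pi/2, -7/2): H = -1/2.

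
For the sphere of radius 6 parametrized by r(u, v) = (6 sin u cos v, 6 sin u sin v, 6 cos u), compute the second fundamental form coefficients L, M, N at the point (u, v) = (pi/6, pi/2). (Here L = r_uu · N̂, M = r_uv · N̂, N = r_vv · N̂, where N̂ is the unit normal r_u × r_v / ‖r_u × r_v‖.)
L = -6;  M = 0;  N = -3/2

Compute the unit normal N̂(u, v) = (sin(u)^2*cos(v)/Abs(sin(u)), sin(u)^2*sin(v)/Abs(sin(u)), sin(2*u)/(2*Abs(sin(u)))), and the second partials r_uu, r_uv, r_vv. Take dot products:
  L(u, v) = r_uu · N̂ = -6*sin(u)/Abs(sin(u)),
  M(u, v) = r_uv · N̂ = 0,
  N(u, v) = r_vv · N̂ = -6*sin(u)^3/Abs(sin(u)).
Evaluating at (u, v) = (pi/6, pi/2):
  L = -6, M = 0, N = -3/2.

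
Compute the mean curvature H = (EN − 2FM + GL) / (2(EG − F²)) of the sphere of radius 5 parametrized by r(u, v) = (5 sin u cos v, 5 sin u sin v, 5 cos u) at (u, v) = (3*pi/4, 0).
H = -1/5

With E = 25, F = 0, G = 25*sin(u)^2, L = -5*sin(u)/Abs(sin(u)), M = 0, N = -5*sin(u)^3/Abs(sin(u)), assemble
  H = (EN − 2FM + GL) / (2(EG − F²)) = -sin(u)/(5*Abs(sin(u))).
At (u, v) = (3*pi/4, 0): H = -1/5.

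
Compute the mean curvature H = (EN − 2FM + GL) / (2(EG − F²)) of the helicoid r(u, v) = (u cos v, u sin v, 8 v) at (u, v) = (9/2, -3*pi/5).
H = 0

With E = 1, F = 0, G = u^2 + 64, L = 0, M = -8/sqrt(u^2 + 64), N = 0, assemble
  H = (EN − 2FM + GL) / (2(EG − F²)) = 0.
At (u, v) = (9/2, -3*pi/5): H = 0.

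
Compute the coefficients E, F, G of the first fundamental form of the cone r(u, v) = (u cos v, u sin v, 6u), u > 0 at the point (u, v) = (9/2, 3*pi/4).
E = 37;  F = 0;  G = 81/4

Partials: r_u = (cos(v), sin(v), 6), r_v = (-u*sin(v), u*cos(v), 0). As functions of (u, v):
  E = r_u · r_u = 37,
  F = r_u · r_v = 0,
  G = r_v · r_v = u^2.
Evaluating at (u, v) = (9/2, 3*pi/4): E = 37, F = 0, G = 81/4.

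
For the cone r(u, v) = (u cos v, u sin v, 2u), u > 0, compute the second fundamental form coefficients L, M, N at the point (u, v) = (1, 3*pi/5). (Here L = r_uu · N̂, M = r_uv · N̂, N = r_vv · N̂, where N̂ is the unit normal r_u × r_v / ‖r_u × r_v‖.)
L = 0;  M = 0;  N = 2*sqrt(5)/5

Compute the unit normal N̂(u, v) = (-2*sqrt(5)*u*cos(v)/(5*Abs(u)), -2*sqrt(5)*u*sin(v)/(5*Abs(u)), sqrt(5)*u/(5*Abs(u))), and the second partials r_uu, r_uv, r_vv. Take dot products:
  L(u, v) = r_uu · N̂ = 0,
  M(u, v) = r_uv · N̂ = 0,
  N(u, v) = r_vv · N̂ = 2*sqrt(5)*u^2/(5*Abs(u)).
Evaluating at (u, v) = (1, 3*pi/5):
  L = 0, M = 0, N = 2*sqrt(5)/5.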